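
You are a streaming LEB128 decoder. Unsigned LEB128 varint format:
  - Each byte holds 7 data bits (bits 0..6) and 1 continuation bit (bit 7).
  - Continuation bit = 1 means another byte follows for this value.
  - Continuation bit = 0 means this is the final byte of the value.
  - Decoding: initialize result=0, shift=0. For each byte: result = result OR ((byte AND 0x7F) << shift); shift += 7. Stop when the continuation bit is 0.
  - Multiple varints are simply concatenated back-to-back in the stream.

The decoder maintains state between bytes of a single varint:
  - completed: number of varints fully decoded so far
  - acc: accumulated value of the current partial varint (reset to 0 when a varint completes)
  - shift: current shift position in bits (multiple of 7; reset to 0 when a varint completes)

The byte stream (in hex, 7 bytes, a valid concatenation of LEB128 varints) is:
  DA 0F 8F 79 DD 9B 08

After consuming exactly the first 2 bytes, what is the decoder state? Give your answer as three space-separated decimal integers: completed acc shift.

byte[0]=0xDA cont=1 payload=0x5A: acc |= 90<<0 -> completed=0 acc=90 shift=7
byte[1]=0x0F cont=0 payload=0x0F: varint #1 complete (value=2010); reset -> completed=1 acc=0 shift=0

Answer: 1 0 0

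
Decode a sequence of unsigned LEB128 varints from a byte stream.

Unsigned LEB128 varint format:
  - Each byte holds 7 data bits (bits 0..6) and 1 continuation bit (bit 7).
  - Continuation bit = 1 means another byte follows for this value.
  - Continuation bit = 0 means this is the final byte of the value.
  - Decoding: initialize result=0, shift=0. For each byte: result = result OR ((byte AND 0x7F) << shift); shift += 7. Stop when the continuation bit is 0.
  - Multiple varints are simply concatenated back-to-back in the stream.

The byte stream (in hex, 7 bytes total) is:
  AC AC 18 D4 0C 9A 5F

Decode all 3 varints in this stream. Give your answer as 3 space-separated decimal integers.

  byte[0]=0xAC cont=1 payload=0x2C=44: acc |= 44<<0 -> acc=44 shift=7
  byte[1]=0xAC cont=1 payload=0x2C=44: acc |= 44<<7 -> acc=5676 shift=14
  byte[2]=0x18 cont=0 payload=0x18=24: acc |= 24<<14 -> acc=398892 shift=21 [end]
Varint 1: bytes[0:3] = AC AC 18 -> value 398892 (3 byte(s))
  byte[3]=0xD4 cont=1 payload=0x54=84: acc |= 84<<0 -> acc=84 shift=7
  byte[4]=0x0C cont=0 payload=0x0C=12: acc |= 12<<7 -> acc=1620 shift=14 [end]
Varint 2: bytes[3:5] = D4 0C -> value 1620 (2 byte(s))
  byte[5]=0x9A cont=1 payload=0x1A=26: acc |= 26<<0 -> acc=26 shift=7
  byte[6]=0x5F cont=0 payload=0x5F=95: acc |= 95<<7 -> acc=12186 shift=14 [end]
Varint 3: bytes[5:7] = 9A 5F -> value 12186 (2 byte(s))

Answer: 398892 1620 12186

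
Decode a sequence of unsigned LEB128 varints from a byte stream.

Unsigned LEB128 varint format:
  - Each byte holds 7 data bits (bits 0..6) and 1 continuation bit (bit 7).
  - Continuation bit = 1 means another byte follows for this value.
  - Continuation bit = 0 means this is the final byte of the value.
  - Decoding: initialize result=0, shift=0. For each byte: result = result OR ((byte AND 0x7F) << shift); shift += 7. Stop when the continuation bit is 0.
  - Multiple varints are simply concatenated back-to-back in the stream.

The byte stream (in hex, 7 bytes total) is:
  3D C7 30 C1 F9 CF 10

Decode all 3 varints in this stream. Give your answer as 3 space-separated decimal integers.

  byte[0]=0x3D cont=0 payload=0x3D=61: acc |= 61<<0 -> acc=61 shift=7 [end]
Varint 1: bytes[0:1] = 3D -> value 61 (1 byte(s))
  byte[1]=0xC7 cont=1 payload=0x47=71: acc |= 71<<0 -> acc=71 shift=7
  byte[2]=0x30 cont=0 payload=0x30=48: acc |= 48<<7 -> acc=6215 shift=14 [end]
Varint 2: bytes[1:3] = C7 30 -> value 6215 (2 byte(s))
  byte[3]=0xC1 cont=1 payload=0x41=65: acc |= 65<<0 -> acc=65 shift=7
  byte[4]=0xF9 cont=1 payload=0x79=121: acc |= 121<<7 -> acc=15553 shift=14
  byte[5]=0xCF cont=1 payload=0x4F=79: acc |= 79<<14 -> acc=1309889 shift=21
  byte[6]=0x10 cont=0 payload=0x10=16: acc |= 16<<21 -> acc=34864321 shift=28 [end]
Varint 3: bytes[3:7] = C1 F9 CF 10 -> value 34864321 (4 byte(s))

Answer: 61 6215 34864321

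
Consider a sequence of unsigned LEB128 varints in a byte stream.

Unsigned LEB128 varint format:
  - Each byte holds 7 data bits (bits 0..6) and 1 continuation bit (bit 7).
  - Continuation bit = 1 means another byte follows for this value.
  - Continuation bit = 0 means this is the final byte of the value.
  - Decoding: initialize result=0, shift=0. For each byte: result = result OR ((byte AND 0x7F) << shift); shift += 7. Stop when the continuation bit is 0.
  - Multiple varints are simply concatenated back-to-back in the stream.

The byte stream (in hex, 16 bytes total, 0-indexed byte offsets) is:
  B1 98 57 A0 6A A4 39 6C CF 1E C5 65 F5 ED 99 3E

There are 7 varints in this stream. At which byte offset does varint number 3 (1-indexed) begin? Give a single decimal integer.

  byte[0]=0xB1 cont=1 payload=0x31=49: acc |= 49<<0 -> acc=49 shift=7
  byte[1]=0x98 cont=1 payload=0x18=24: acc |= 24<<7 -> acc=3121 shift=14
  byte[2]=0x57 cont=0 payload=0x57=87: acc |= 87<<14 -> acc=1428529 shift=21 [end]
Varint 1: bytes[0:3] = B1 98 57 -> value 1428529 (3 byte(s))
  byte[3]=0xA0 cont=1 payload=0x20=32: acc |= 32<<0 -> acc=32 shift=7
  byte[4]=0x6A cont=0 payload=0x6A=106: acc |= 106<<7 -> acc=13600 shift=14 [end]
Varint 2: bytes[3:5] = A0 6A -> value 13600 (2 byte(s))
  byte[5]=0xA4 cont=1 payload=0x24=36: acc |= 36<<0 -> acc=36 shift=7
  byte[6]=0x39 cont=0 payload=0x39=57: acc |= 57<<7 -> acc=7332 shift=14 [end]
Varint 3: bytes[5:7] = A4 39 -> value 7332 (2 byte(s))
  byte[7]=0x6C cont=0 payload=0x6C=108: acc |= 108<<0 -> acc=108 shift=7 [end]
Varint 4: bytes[7:8] = 6C -> value 108 (1 byte(s))
  byte[8]=0xCF cont=1 payload=0x4F=79: acc |= 79<<0 -> acc=79 shift=7
  byte[9]=0x1E cont=0 payload=0x1E=30: acc |= 30<<7 -> acc=3919 shift=14 [end]
Varint 5: bytes[8:10] = CF 1E -> value 3919 (2 byte(s))
  byte[10]=0xC5 cont=1 payload=0x45=69: acc |= 69<<0 -> acc=69 shift=7
  byte[11]=0x65 cont=0 payload=0x65=101: acc |= 101<<7 -> acc=12997 shift=14 [end]
Varint 6: bytes[10:12] = C5 65 -> value 12997 (2 byte(s))
  byte[12]=0xF5 cont=1 payload=0x75=117: acc |= 117<<0 -> acc=117 shift=7
  byte[13]=0xED cont=1 payload=0x6D=109: acc |= 109<<7 -> acc=14069 shift=14
  byte[14]=0x99 cont=1 payload=0x19=25: acc |= 25<<14 -> acc=423669 shift=21
  byte[15]=0x3E cont=0 payload=0x3E=62: acc |= 62<<21 -> acc=130447093 shift=28 [end]
Varint 7: bytes[12:16] = F5 ED 99 3E -> value 130447093 (4 byte(s))

Answer: 5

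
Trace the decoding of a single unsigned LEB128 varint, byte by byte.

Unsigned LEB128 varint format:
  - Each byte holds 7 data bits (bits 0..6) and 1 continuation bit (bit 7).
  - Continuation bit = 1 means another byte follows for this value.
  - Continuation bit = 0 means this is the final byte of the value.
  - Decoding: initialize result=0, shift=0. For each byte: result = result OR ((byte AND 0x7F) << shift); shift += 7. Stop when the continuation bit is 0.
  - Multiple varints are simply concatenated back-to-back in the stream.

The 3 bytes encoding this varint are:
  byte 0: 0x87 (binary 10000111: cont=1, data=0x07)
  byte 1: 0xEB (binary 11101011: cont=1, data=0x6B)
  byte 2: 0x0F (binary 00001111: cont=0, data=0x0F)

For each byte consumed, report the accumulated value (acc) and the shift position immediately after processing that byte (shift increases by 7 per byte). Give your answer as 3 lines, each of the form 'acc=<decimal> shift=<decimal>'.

byte 0=0x87: payload=0x07=7, contrib = 7<<0 = 7; acc -> 7, shift -> 7
byte 1=0xEB: payload=0x6B=107, contrib = 107<<7 = 13696; acc -> 13703, shift -> 14
byte 2=0x0F: payload=0x0F=15, contrib = 15<<14 = 245760; acc -> 259463, shift -> 21

Answer: acc=7 shift=7
acc=13703 shift=14
acc=259463 shift=21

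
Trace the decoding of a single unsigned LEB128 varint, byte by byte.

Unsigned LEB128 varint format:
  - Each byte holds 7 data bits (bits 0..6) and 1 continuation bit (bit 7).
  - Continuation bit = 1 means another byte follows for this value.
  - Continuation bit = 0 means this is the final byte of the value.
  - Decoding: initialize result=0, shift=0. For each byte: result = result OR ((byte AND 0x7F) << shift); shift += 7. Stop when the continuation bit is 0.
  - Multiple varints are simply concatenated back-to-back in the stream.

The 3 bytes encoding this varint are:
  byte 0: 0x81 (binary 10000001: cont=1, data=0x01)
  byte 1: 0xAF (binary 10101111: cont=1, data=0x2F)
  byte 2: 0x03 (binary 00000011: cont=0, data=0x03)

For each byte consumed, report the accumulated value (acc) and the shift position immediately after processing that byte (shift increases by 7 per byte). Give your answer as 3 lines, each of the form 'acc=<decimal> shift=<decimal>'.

Answer: acc=1 shift=7
acc=6017 shift=14
acc=55169 shift=21

Derivation:
byte 0=0x81: payload=0x01=1, contrib = 1<<0 = 1; acc -> 1, shift -> 7
byte 1=0xAF: payload=0x2F=47, contrib = 47<<7 = 6016; acc -> 6017, shift -> 14
byte 2=0x03: payload=0x03=3, contrib = 3<<14 = 49152; acc -> 55169, shift -> 21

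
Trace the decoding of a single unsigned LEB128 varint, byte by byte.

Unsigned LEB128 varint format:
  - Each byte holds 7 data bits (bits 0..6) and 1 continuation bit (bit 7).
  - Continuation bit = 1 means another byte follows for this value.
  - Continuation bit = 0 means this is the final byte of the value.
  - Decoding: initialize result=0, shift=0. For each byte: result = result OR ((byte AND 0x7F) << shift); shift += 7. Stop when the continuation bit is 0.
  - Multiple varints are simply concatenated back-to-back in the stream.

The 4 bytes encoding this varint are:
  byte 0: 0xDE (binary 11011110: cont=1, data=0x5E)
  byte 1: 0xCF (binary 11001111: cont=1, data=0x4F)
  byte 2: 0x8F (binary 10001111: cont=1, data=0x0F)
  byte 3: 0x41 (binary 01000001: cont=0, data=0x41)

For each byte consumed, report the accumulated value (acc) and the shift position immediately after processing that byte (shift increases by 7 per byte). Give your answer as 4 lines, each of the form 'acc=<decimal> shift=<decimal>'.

byte 0=0xDE: payload=0x5E=94, contrib = 94<<0 = 94; acc -> 94, shift -> 7
byte 1=0xCF: payload=0x4F=79, contrib = 79<<7 = 10112; acc -> 10206, shift -> 14
byte 2=0x8F: payload=0x0F=15, contrib = 15<<14 = 245760; acc -> 255966, shift -> 21
byte 3=0x41: payload=0x41=65, contrib = 65<<21 = 136314880; acc -> 136570846, shift -> 28

Answer: acc=94 shift=7
acc=10206 shift=14
acc=255966 shift=21
acc=136570846 shift=28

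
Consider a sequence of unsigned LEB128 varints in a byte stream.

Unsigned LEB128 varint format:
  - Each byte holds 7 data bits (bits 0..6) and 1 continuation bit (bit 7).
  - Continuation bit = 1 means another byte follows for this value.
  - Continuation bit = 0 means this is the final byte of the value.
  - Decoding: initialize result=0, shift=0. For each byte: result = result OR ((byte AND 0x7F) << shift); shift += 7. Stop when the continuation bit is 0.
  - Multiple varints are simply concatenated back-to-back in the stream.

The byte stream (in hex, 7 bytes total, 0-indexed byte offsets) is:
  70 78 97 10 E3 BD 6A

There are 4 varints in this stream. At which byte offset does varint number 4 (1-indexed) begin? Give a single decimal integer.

  byte[0]=0x70 cont=0 payload=0x70=112: acc |= 112<<0 -> acc=112 shift=7 [end]
Varint 1: bytes[0:1] = 70 -> value 112 (1 byte(s))
  byte[1]=0x78 cont=0 payload=0x78=120: acc |= 120<<0 -> acc=120 shift=7 [end]
Varint 2: bytes[1:2] = 78 -> value 120 (1 byte(s))
  byte[2]=0x97 cont=1 payload=0x17=23: acc |= 23<<0 -> acc=23 shift=7
  byte[3]=0x10 cont=0 payload=0x10=16: acc |= 16<<7 -> acc=2071 shift=14 [end]
Varint 3: bytes[2:4] = 97 10 -> value 2071 (2 byte(s))
  byte[4]=0xE3 cont=1 payload=0x63=99: acc |= 99<<0 -> acc=99 shift=7
  byte[5]=0xBD cont=1 payload=0x3D=61: acc |= 61<<7 -> acc=7907 shift=14
  byte[6]=0x6A cont=0 payload=0x6A=106: acc |= 106<<14 -> acc=1744611 shift=21 [end]
Varint 4: bytes[4:7] = E3 BD 6A -> value 1744611 (3 byte(s))

Answer: 4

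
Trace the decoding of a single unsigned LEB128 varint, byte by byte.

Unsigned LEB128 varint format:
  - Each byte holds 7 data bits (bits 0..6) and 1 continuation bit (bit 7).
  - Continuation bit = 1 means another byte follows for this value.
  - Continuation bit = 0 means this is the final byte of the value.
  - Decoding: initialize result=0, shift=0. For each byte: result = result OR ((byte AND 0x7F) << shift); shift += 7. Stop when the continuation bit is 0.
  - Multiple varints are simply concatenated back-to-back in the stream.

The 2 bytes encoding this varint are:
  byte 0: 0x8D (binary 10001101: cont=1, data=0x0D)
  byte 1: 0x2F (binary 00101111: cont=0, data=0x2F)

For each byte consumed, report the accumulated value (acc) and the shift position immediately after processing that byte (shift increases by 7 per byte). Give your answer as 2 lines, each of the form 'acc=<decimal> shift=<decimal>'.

byte 0=0x8D: payload=0x0D=13, contrib = 13<<0 = 13; acc -> 13, shift -> 7
byte 1=0x2F: payload=0x2F=47, contrib = 47<<7 = 6016; acc -> 6029, shift -> 14

Answer: acc=13 shift=7
acc=6029 shift=14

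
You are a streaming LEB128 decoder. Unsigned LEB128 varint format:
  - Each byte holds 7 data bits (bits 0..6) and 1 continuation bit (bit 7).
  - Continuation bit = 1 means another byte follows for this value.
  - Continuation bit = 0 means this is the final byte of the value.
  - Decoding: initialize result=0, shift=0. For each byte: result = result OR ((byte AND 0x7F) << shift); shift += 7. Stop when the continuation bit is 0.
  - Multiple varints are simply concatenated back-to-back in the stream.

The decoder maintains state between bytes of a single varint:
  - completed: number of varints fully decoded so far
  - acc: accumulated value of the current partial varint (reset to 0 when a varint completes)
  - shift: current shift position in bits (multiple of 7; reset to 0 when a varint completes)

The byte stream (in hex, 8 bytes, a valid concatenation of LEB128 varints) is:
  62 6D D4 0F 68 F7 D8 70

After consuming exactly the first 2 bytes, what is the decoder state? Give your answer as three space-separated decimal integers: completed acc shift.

Answer: 2 0 0

Derivation:
byte[0]=0x62 cont=0 payload=0x62: varint #1 complete (value=98); reset -> completed=1 acc=0 shift=0
byte[1]=0x6D cont=0 payload=0x6D: varint #2 complete (value=109); reset -> completed=2 acc=0 shift=0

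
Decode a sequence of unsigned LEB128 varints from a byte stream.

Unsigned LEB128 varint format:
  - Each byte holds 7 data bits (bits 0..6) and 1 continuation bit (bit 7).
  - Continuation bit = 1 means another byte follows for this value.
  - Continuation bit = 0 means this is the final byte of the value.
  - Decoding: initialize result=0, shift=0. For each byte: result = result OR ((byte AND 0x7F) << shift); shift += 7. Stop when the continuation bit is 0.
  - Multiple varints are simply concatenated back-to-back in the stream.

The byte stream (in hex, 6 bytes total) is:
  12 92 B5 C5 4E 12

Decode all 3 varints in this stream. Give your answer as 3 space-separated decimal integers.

Answer: 18 164715154 18

Derivation:
  byte[0]=0x12 cont=0 payload=0x12=18: acc |= 18<<0 -> acc=18 shift=7 [end]
Varint 1: bytes[0:1] = 12 -> value 18 (1 byte(s))
  byte[1]=0x92 cont=1 payload=0x12=18: acc |= 18<<0 -> acc=18 shift=7
  byte[2]=0xB5 cont=1 payload=0x35=53: acc |= 53<<7 -> acc=6802 shift=14
  byte[3]=0xC5 cont=1 payload=0x45=69: acc |= 69<<14 -> acc=1137298 shift=21
  byte[4]=0x4E cont=0 payload=0x4E=78: acc |= 78<<21 -> acc=164715154 shift=28 [end]
Varint 2: bytes[1:5] = 92 B5 C5 4E -> value 164715154 (4 byte(s))
  byte[5]=0x12 cont=0 payload=0x12=18: acc |= 18<<0 -> acc=18 shift=7 [end]
Varint 3: bytes[5:6] = 12 -> value 18 (1 byte(s))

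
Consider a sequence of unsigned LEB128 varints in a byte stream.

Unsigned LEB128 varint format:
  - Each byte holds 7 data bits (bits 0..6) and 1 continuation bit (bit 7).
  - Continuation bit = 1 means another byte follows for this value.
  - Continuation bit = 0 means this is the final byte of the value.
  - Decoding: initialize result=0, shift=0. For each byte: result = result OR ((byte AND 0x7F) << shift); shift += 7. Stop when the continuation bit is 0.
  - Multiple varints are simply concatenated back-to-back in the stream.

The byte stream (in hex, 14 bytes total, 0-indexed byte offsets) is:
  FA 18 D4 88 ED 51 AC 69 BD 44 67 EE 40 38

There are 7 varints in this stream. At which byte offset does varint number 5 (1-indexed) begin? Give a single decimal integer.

Answer: 10

Derivation:
  byte[0]=0xFA cont=1 payload=0x7A=122: acc |= 122<<0 -> acc=122 shift=7
  byte[1]=0x18 cont=0 payload=0x18=24: acc |= 24<<7 -> acc=3194 shift=14 [end]
Varint 1: bytes[0:2] = FA 18 -> value 3194 (2 byte(s))
  byte[2]=0xD4 cont=1 payload=0x54=84: acc |= 84<<0 -> acc=84 shift=7
  byte[3]=0x88 cont=1 payload=0x08=8: acc |= 8<<7 -> acc=1108 shift=14
  byte[4]=0xED cont=1 payload=0x6D=109: acc |= 109<<14 -> acc=1786964 shift=21
  byte[5]=0x51 cont=0 payload=0x51=81: acc |= 81<<21 -> acc=171656276 shift=28 [end]
Varint 2: bytes[2:6] = D4 88 ED 51 -> value 171656276 (4 byte(s))
  byte[6]=0xAC cont=1 payload=0x2C=44: acc |= 44<<0 -> acc=44 shift=7
  byte[7]=0x69 cont=0 payload=0x69=105: acc |= 105<<7 -> acc=13484 shift=14 [end]
Varint 3: bytes[6:8] = AC 69 -> value 13484 (2 byte(s))
  byte[8]=0xBD cont=1 payload=0x3D=61: acc |= 61<<0 -> acc=61 shift=7
  byte[9]=0x44 cont=0 payload=0x44=68: acc |= 68<<7 -> acc=8765 shift=14 [end]
Varint 4: bytes[8:10] = BD 44 -> value 8765 (2 byte(s))
  byte[10]=0x67 cont=0 payload=0x67=103: acc |= 103<<0 -> acc=103 shift=7 [end]
Varint 5: bytes[10:11] = 67 -> value 103 (1 byte(s))
  byte[11]=0xEE cont=1 payload=0x6E=110: acc |= 110<<0 -> acc=110 shift=7
  byte[12]=0x40 cont=0 payload=0x40=64: acc |= 64<<7 -> acc=8302 shift=14 [end]
Varint 6: bytes[11:13] = EE 40 -> value 8302 (2 byte(s))
  byte[13]=0x38 cont=0 payload=0x38=56: acc |= 56<<0 -> acc=56 shift=7 [end]
Varint 7: bytes[13:14] = 38 -> value 56 (1 byte(s))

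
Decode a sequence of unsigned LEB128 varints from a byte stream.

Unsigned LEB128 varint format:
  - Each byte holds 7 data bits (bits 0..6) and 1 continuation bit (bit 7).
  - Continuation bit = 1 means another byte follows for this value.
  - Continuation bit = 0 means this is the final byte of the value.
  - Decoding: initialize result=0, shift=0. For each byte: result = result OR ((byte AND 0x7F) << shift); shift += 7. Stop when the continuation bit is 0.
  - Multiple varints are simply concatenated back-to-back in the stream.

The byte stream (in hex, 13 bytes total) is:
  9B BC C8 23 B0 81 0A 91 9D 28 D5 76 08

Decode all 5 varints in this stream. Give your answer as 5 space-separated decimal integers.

  byte[0]=0x9B cont=1 payload=0x1B=27: acc |= 27<<0 -> acc=27 shift=7
  byte[1]=0xBC cont=1 payload=0x3C=60: acc |= 60<<7 -> acc=7707 shift=14
  byte[2]=0xC8 cont=1 payload=0x48=72: acc |= 72<<14 -> acc=1187355 shift=21
  byte[3]=0x23 cont=0 payload=0x23=35: acc |= 35<<21 -> acc=74587675 shift=28 [end]
Varint 1: bytes[0:4] = 9B BC C8 23 -> value 74587675 (4 byte(s))
  byte[4]=0xB0 cont=1 payload=0x30=48: acc |= 48<<0 -> acc=48 shift=7
  byte[5]=0x81 cont=1 payload=0x01=1: acc |= 1<<7 -> acc=176 shift=14
  byte[6]=0x0A cont=0 payload=0x0A=10: acc |= 10<<14 -> acc=164016 shift=21 [end]
Varint 2: bytes[4:7] = B0 81 0A -> value 164016 (3 byte(s))
  byte[7]=0x91 cont=1 payload=0x11=17: acc |= 17<<0 -> acc=17 shift=7
  byte[8]=0x9D cont=1 payload=0x1D=29: acc |= 29<<7 -> acc=3729 shift=14
  byte[9]=0x28 cont=0 payload=0x28=40: acc |= 40<<14 -> acc=659089 shift=21 [end]
Varint 3: bytes[7:10] = 91 9D 28 -> value 659089 (3 byte(s))
  byte[10]=0xD5 cont=1 payload=0x55=85: acc |= 85<<0 -> acc=85 shift=7
  byte[11]=0x76 cont=0 payload=0x76=118: acc |= 118<<7 -> acc=15189 shift=14 [end]
Varint 4: bytes[10:12] = D5 76 -> value 15189 (2 byte(s))
  byte[12]=0x08 cont=0 payload=0x08=8: acc |= 8<<0 -> acc=8 shift=7 [end]
Varint 5: bytes[12:13] = 08 -> value 8 (1 byte(s))

Answer: 74587675 164016 659089 15189 8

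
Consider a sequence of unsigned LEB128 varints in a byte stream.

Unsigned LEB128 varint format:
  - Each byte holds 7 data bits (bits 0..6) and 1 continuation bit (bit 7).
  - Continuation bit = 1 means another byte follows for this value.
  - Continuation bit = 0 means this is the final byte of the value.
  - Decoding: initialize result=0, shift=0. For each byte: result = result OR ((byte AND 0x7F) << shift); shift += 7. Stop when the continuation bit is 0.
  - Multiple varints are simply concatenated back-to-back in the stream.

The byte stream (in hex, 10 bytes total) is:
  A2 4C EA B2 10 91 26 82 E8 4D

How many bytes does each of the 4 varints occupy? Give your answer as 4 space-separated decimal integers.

  byte[0]=0xA2 cont=1 payload=0x22=34: acc |= 34<<0 -> acc=34 shift=7
  byte[1]=0x4C cont=0 payload=0x4C=76: acc |= 76<<7 -> acc=9762 shift=14 [end]
Varint 1: bytes[0:2] = A2 4C -> value 9762 (2 byte(s))
  byte[2]=0xEA cont=1 payload=0x6A=106: acc |= 106<<0 -> acc=106 shift=7
  byte[3]=0xB2 cont=1 payload=0x32=50: acc |= 50<<7 -> acc=6506 shift=14
  byte[4]=0x10 cont=0 payload=0x10=16: acc |= 16<<14 -> acc=268650 shift=21 [end]
Varint 2: bytes[2:5] = EA B2 10 -> value 268650 (3 byte(s))
  byte[5]=0x91 cont=1 payload=0x11=17: acc |= 17<<0 -> acc=17 shift=7
  byte[6]=0x26 cont=0 payload=0x26=38: acc |= 38<<7 -> acc=4881 shift=14 [end]
Varint 3: bytes[5:7] = 91 26 -> value 4881 (2 byte(s))
  byte[7]=0x82 cont=1 payload=0x02=2: acc |= 2<<0 -> acc=2 shift=7
  byte[8]=0xE8 cont=1 payload=0x68=104: acc |= 104<<7 -> acc=13314 shift=14
  byte[9]=0x4D cont=0 payload=0x4D=77: acc |= 77<<14 -> acc=1274882 shift=21 [end]
Varint 4: bytes[7:10] = 82 E8 4D -> value 1274882 (3 byte(s))

Answer: 2 3 2 3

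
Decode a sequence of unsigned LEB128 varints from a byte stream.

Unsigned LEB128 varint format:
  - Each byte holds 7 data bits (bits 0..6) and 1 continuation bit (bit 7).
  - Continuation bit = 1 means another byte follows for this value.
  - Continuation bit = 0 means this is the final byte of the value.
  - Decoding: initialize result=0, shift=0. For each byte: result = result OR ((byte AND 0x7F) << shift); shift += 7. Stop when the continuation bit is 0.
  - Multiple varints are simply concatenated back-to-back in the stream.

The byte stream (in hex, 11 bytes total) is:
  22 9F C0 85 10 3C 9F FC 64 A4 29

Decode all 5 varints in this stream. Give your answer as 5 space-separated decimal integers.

  byte[0]=0x22 cont=0 payload=0x22=34: acc |= 34<<0 -> acc=34 shift=7 [end]
Varint 1: bytes[0:1] = 22 -> value 34 (1 byte(s))
  byte[1]=0x9F cont=1 payload=0x1F=31: acc |= 31<<0 -> acc=31 shift=7
  byte[2]=0xC0 cont=1 payload=0x40=64: acc |= 64<<7 -> acc=8223 shift=14
  byte[3]=0x85 cont=1 payload=0x05=5: acc |= 5<<14 -> acc=90143 shift=21
  byte[4]=0x10 cont=0 payload=0x10=16: acc |= 16<<21 -> acc=33644575 shift=28 [end]
Varint 2: bytes[1:5] = 9F C0 85 10 -> value 33644575 (4 byte(s))
  byte[5]=0x3C cont=0 payload=0x3C=60: acc |= 60<<0 -> acc=60 shift=7 [end]
Varint 3: bytes[5:6] = 3C -> value 60 (1 byte(s))
  byte[6]=0x9F cont=1 payload=0x1F=31: acc |= 31<<0 -> acc=31 shift=7
  byte[7]=0xFC cont=1 payload=0x7C=124: acc |= 124<<7 -> acc=15903 shift=14
  byte[8]=0x64 cont=0 payload=0x64=100: acc |= 100<<14 -> acc=1654303 shift=21 [end]
Varint 4: bytes[6:9] = 9F FC 64 -> value 1654303 (3 byte(s))
  byte[9]=0xA4 cont=1 payload=0x24=36: acc |= 36<<0 -> acc=36 shift=7
  byte[10]=0x29 cont=0 payload=0x29=41: acc |= 41<<7 -> acc=5284 shift=14 [end]
Varint 5: bytes[9:11] = A4 29 -> value 5284 (2 byte(s))

Answer: 34 33644575 60 1654303 5284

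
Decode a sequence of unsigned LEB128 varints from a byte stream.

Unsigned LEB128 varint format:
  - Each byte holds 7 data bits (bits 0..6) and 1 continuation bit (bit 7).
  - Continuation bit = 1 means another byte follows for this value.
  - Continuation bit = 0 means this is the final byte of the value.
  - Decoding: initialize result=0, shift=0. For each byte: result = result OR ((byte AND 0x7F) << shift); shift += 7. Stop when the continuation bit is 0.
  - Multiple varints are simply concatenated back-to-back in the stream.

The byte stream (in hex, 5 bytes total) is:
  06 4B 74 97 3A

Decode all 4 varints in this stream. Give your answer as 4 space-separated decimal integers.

  byte[0]=0x06 cont=0 payload=0x06=6: acc |= 6<<0 -> acc=6 shift=7 [end]
Varint 1: bytes[0:1] = 06 -> value 6 (1 byte(s))
  byte[1]=0x4B cont=0 payload=0x4B=75: acc |= 75<<0 -> acc=75 shift=7 [end]
Varint 2: bytes[1:2] = 4B -> value 75 (1 byte(s))
  byte[2]=0x74 cont=0 payload=0x74=116: acc |= 116<<0 -> acc=116 shift=7 [end]
Varint 3: bytes[2:3] = 74 -> value 116 (1 byte(s))
  byte[3]=0x97 cont=1 payload=0x17=23: acc |= 23<<0 -> acc=23 shift=7
  byte[4]=0x3A cont=0 payload=0x3A=58: acc |= 58<<7 -> acc=7447 shift=14 [end]
Varint 4: bytes[3:5] = 97 3A -> value 7447 (2 byte(s))

Answer: 6 75 116 7447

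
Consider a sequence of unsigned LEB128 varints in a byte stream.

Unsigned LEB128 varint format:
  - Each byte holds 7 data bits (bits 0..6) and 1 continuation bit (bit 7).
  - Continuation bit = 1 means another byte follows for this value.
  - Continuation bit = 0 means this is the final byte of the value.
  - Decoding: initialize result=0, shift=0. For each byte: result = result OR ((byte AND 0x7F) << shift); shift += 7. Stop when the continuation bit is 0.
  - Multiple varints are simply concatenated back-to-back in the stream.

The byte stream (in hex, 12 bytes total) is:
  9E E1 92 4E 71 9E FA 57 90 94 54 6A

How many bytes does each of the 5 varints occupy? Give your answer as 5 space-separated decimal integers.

Answer: 4 1 3 3 1

Derivation:
  byte[0]=0x9E cont=1 payload=0x1E=30: acc |= 30<<0 -> acc=30 shift=7
  byte[1]=0xE1 cont=1 payload=0x61=97: acc |= 97<<7 -> acc=12446 shift=14
  byte[2]=0x92 cont=1 payload=0x12=18: acc |= 18<<14 -> acc=307358 shift=21
  byte[3]=0x4E cont=0 payload=0x4E=78: acc |= 78<<21 -> acc=163885214 shift=28 [end]
Varint 1: bytes[0:4] = 9E E1 92 4E -> value 163885214 (4 byte(s))
  byte[4]=0x71 cont=0 payload=0x71=113: acc |= 113<<0 -> acc=113 shift=7 [end]
Varint 2: bytes[4:5] = 71 -> value 113 (1 byte(s))
  byte[5]=0x9E cont=1 payload=0x1E=30: acc |= 30<<0 -> acc=30 shift=7
  byte[6]=0xFA cont=1 payload=0x7A=122: acc |= 122<<7 -> acc=15646 shift=14
  byte[7]=0x57 cont=0 payload=0x57=87: acc |= 87<<14 -> acc=1441054 shift=21 [end]
Varint 3: bytes[5:8] = 9E FA 57 -> value 1441054 (3 byte(s))
  byte[8]=0x90 cont=1 payload=0x10=16: acc |= 16<<0 -> acc=16 shift=7
  byte[9]=0x94 cont=1 payload=0x14=20: acc |= 20<<7 -> acc=2576 shift=14
  byte[10]=0x54 cont=0 payload=0x54=84: acc |= 84<<14 -> acc=1378832 shift=21 [end]
Varint 4: bytes[8:11] = 90 94 54 -> value 1378832 (3 byte(s))
  byte[11]=0x6A cont=0 payload=0x6A=106: acc |= 106<<0 -> acc=106 shift=7 [end]
Varint 5: bytes[11:12] = 6A -> value 106 (1 byte(s))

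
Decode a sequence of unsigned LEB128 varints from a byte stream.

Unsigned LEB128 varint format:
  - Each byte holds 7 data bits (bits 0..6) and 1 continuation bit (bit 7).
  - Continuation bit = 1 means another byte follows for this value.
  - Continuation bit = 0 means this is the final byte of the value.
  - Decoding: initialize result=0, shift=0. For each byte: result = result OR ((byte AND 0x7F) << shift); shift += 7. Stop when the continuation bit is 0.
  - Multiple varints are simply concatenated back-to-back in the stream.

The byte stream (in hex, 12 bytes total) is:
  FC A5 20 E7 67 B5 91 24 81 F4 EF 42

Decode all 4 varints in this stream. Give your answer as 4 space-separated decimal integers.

  byte[0]=0xFC cont=1 payload=0x7C=124: acc |= 124<<0 -> acc=124 shift=7
  byte[1]=0xA5 cont=1 payload=0x25=37: acc |= 37<<7 -> acc=4860 shift=14
  byte[2]=0x20 cont=0 payload=0x20=32: acc |= 32<<14 -> acc=529148 shift=21 [end]
Varint 1: bytes[0:3] = FC A5 20 -> value 529148 (3 byte(s))
  byte[3]=0xE7 cont=1 payload=0x67=103: acc |= 103<<0 -> acc=103 shift=7
  byte[4]=0x67 cont=0 payload=0x67=103: acc |= 103<<7 -> acc=13287 shift=14 [end]
Varint 2: bytes[3:5] = E7 67 -> value 13287 (2 byte(s))
  byte[5]=0xB5 cont=1 payload=0x35=53: acc |= 53<<0 -> acc=53 shift=7
  byte[6]=0x91 cont=1 payload=0x11=17: acc |= 17<<7 -> acc=2229 shift=14
  byte[7]=0x24 cont=0 payload=0x24=36: acc |= 36<<14 -> acc=592053 shift=21 [end]
Varint 3: bytes[5:8] = B5 91 24 -> value 592053 (3 byte(s))
  byte[8]=0x81 cont=1 payload=0x01=1: acc |= 1<<0 -> acc=1 shift=7
  byte[9]=0xF4 cont=1 payload=0x74=116: acc |= 116<<7 -> acc=14849 shift=14
  byte[10]=0xEF cont=1 payload=0x6F=111: acc |= 111<<14 -> acc=1833473 shift=21
  byte[11]=0x42 cont=0 payload=0x42=66: acc |= 66<<21 -> acc=140245505 shift=28 [end]
Varint 4: bytes[8:12] = 81 F4 EF 42 -> value 140245505 (4 byte(s))

Answer: 529148 13287 592053 140245505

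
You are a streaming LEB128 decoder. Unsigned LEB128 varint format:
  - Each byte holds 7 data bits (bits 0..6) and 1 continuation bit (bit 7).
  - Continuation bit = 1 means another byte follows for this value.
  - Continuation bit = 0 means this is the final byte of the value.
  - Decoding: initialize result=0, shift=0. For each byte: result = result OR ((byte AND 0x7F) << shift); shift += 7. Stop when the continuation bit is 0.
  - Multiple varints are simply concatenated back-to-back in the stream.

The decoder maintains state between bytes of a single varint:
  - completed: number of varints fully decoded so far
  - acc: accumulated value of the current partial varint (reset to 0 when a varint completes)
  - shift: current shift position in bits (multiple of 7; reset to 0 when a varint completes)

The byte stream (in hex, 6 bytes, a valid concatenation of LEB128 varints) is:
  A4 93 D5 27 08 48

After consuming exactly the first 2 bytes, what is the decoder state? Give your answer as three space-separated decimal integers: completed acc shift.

Answer: 0 2468 14

Derivation:
byte[0]=0xA4 cont=1 payload=0x24: acc |= 36<<0 -> completed=0 acc=36 shift=7
byte[1]=0x93 cont=1 payload=0x13: acc |= 19<<7 -> completed=0 acc=2468 shift=14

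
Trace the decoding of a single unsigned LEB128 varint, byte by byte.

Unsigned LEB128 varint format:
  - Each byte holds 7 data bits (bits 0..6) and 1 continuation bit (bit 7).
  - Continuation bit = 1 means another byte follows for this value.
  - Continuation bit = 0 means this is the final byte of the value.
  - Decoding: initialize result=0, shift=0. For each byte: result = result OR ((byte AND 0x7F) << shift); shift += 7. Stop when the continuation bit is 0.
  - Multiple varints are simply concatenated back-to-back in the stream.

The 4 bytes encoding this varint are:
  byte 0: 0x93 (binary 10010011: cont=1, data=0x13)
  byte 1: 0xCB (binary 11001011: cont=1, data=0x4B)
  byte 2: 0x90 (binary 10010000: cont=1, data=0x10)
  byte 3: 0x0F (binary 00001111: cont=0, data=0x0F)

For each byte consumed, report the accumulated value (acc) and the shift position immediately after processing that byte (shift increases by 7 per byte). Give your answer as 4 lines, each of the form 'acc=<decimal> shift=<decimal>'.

byte 0=0x93: payload=0x13=19, contrib = 19<<0 = 19; acc -> 19, shift -> 7
byte 1=0xCB: payload=0x4B=75, contrib = 75<<7 = 9600; acc -> 9619, shift -> 14
byte 2=0x90: payload=0x10=16, contrib = 16<<14 = 262144; acc -> 271763, shift -> 21
byte 3=0x0F: payload=0x0F=15, contrib = 15<<21 = 31457280; acc -> 31729043, shift -> 28

Answer: acc=19 shift=7
acc=9619 shift=14
acc=271763 shift=21
acc=31729043 shift=28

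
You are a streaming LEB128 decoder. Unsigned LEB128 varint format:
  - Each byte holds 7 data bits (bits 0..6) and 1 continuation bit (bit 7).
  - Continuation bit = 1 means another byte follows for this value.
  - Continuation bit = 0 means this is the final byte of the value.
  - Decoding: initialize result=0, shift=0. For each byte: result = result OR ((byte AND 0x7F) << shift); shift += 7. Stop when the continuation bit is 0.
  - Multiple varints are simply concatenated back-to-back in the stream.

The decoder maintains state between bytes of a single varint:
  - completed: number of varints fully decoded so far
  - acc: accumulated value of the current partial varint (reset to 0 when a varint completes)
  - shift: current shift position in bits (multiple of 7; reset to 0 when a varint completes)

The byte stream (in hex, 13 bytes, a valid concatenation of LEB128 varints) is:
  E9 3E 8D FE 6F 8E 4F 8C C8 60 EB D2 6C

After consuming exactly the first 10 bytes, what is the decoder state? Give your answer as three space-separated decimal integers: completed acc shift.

Answer: 4 0 0

Derivation:
byte[0]=0xE9 cont=1 payload=0x69: acc |= 105<<0 -> completed=0 acc=105 shift=7
byte[1]=0x3E cont=0 payload=0x3E: varint #1 complete (value=8041); reset -> completed=1 acc=0 shift=0
byte[2]=0x8D cont=1 payload=0x0D: acc |= 13<<0 -> completed=1 acc=13 shift=7
byte[3]=0xFE cont=1 payload=0x7E: acc |= 126<<7 -> completed=1 acc=16141 shift=14
byte[4]=0x6F cont=0 payload=0x6F: varint #2 complete (value=1834765); reset -> completed=2 acc=0 shift=0
byte[5]=0x8E cont=1 payload=0x0E: acc |= 14<<0 -> completed=2 acc=14 shift=7
byte[6]=0x4F cont=0 payload=0x4F: varint #3 complete (value=10126); reset -> completed=3 acc=0 shift=0
byte[7]=0x8C cont=1 payload=0x0C: acc |= 12<<0 -> completed=3 acc=12 shift=7
byte[8]=0xC8 cont=1 payload=0x48: acc |= 72<<7 -> completed=3 acc=9228 shift=14
byte[9]=0x60 cont=0 payload=0x60: varint #4 complete (value=1582092); reset -> completed=4 acc=0 shift=0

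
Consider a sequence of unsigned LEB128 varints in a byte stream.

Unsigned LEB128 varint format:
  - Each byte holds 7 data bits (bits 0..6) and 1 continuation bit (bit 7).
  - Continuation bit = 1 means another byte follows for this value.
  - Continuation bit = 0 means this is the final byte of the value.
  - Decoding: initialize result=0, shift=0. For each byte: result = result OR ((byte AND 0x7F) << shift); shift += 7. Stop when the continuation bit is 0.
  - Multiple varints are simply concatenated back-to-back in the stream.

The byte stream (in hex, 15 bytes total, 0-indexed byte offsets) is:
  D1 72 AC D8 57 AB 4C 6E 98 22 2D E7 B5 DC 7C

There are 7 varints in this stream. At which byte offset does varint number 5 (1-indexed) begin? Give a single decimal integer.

  byte[0]=0xD1 cont=1 payload=0x51=81: acc |= 81<<0 -> acc=81 shift=7
  byte[1]=0x72 cont=0 payload=0x72=114: acc |= 114<<7 -> acc=14673 shift=14 [end]
Varint 1: bytes[0:2] = D1 72 -> value 14673 (2 byte(s))
  byte[2]=0xAC cont=1 payload=0x2C=44: acc |= 44<<0 -> acc=44 shift=7
  byte[3]=0xD8 cont=1 payload=0x58=88: acc |= 88<<7 -> acc=11308 shift=14
  byte[4]=0x57 cont=0 payload=0x57=87: acc |= 87<<14 -> acc=1436716 shift=21 [end]
Varint 2: bytes[2:5] = AC D8 57 -> value 1436716 (3 byte(s))
  byte[5]=0xAB cont=1 payload=0x2B=43: acc |= 43<<0 -> acc=43 shift=7
  byte[6]=0x4C cont=0 payload=0x4C=76: acc |= 76<<7 -> acc=9771 shift=14 [end]
Varint 3: bytes[5:7] = AB 4C -> value 9771 (2 byte(s))
  byte[7]=0x6E cont=0 payload=0x6E=110: acc |= 110<<0 -> acc=110 shift=7 [end]
Varint 4: bytes[7:8] = 6E -> value 110 (1 byte(s))
  byte[8]=0x98 cont=1 payload=0x18=24: acc |= 24<<0 -> acc=24 shift=7
  byte[9]=0x22 cont=0 payload=0x22=34: acc |= 34<<7 -> acc=4376 shift=14 [end]
Varint 5: bytes[8:10] = 98 22 -> value 4376 (2 byte(s))
  byte[10]=0x2D cont=0 payload=0x2D=45: acc |= 45<<0 -> acc=45 shift=7 [end]
Varint 6: bytes[10:11] = 2D -> value 45 (1 byte(s))
  byte[11]=0xE7 cont=1 payload=0x67=103: acc |= 103<<0 -> acc=103 shift=7
  byte[12]=0xB5 cont=1 payload=0x35=53: acc |= 53<<7 -> acc=6887 shift=14
  byte[13]=0xDC cont=1 payload=0x5C=92: acc |= 92<<14 -> acc=1514215 shift=21
  byte[14]=0x7C cont=0 payload=0x7C=124: acc |= 124<<21 -> acc=261561063 shift=28 [end]
Varint 7: bytes[11:15] = E7 B5 DC 7C -> value 261561063 (4 byte(s))

Answer: 8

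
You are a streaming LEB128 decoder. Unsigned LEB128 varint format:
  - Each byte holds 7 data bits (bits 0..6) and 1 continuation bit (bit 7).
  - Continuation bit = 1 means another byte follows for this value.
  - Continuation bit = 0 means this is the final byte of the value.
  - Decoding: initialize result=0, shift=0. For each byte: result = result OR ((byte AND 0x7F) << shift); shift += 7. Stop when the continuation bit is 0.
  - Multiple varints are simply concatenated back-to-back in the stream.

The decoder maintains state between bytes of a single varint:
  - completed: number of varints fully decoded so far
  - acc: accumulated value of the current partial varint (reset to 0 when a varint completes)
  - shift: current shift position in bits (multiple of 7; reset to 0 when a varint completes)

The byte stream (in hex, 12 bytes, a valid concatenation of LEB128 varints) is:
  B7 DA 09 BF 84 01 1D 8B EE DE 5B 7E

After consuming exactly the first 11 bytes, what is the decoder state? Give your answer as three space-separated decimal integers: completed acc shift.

byte[0]=0xB7 cont=1 payload=0x37: acc |= 55<<0 -> completed=0 acc=55 shift=7
byte[1]=0xDA cont=1 payload=0x5A: acc |= 90<<7 -> completed=0 acc=11575 shift=14
byte[2]=0x09 cont=0 payload=0x09: varint #1 complete (value=159031); reset -> completed=1 acc=0 shift=0
byte[3]=0xBF cont=1 payload=0x3F: acc |= 63<<0 -> completed=1 acc=63 shift=7
byte[4]=0x84 cont=1 payload=0x04: acc |= 4<<7 -> completed=1 acc=575 shift=14
byte[5]=0x01 cont=0 payload=0x01: varint #2 complete (value=16959); reset -> completed=2 acc=0 shift=0
byte[6]=0x1D cont=0 payload=0x1D: varint #3 complete (value=29); reset -> completed=3 acc=0 shift=0
byte[7]=0x8B cont=1 payload=0x0B: acc |= 11<<0 -> completed=3 acc=11 shift=7
byte[8]=0xEE cont=1 payload=0x6E: acc |= 110<<7 -> completed=3 acc=14091 shift=14
byte[9]=0xDE cont=1 payload=0x5E: acc |= 94<<14 -> completed=3 acc=1554187 shift=21
byte[10]=0x5B cont=0 payload=0x5B: varint #4 complete (value=192395019); reset -> completed=4 acc=0 shift=0

Answer: 4 0 0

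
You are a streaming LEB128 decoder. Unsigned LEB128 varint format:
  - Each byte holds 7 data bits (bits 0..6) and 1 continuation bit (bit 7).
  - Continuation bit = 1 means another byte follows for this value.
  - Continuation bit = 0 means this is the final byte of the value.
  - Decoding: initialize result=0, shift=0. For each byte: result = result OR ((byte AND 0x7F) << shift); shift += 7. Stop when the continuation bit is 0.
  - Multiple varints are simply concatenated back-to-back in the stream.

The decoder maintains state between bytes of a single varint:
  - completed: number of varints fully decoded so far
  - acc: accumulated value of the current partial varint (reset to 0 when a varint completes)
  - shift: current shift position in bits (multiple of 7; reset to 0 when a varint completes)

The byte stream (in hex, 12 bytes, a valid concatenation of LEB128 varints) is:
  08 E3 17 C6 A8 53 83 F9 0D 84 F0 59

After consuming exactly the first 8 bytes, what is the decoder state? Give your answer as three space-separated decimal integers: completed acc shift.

Answer: 3 15491 14

Derivation:
byte[0]=0x08 cont=0 payload=0x08: varint #1 complete (value=8); reset -> completed=1 acc=0 shift=0
byte[1]=0xE3 cont=1 payload=0x63: acc |= 99<<0 -> completed=1 acc=99 shift=7
byte[2]=0x17 cont=0 payload=0x17: varint #2 complete (value=3043); reset -> completed=2 acc=0 shift=0
byte[3]=0xC6 cont=1 payload=0x46: acc |= 70<<0 -> completed=2 acc=70 shift=7
byte[4]=0xA8 cont=1 payload=0x28: acc |= 40<<7 -> completed=2 acc=5190 shift=14
byte[5]=0x53 cont=0 payload=0x53: varint #3 complete (value=1365062); reset -> completed=3 acc=0 shift=0
byte[6]=0x83 cont=1 payload=0x03: acc |= 3<<0 -> completed=3 acc=3 shift=7
byte[7]=0xF9 cont=1 payload=0x79: acc |= 121<<7 -> completed=3 acc=15491 shift=14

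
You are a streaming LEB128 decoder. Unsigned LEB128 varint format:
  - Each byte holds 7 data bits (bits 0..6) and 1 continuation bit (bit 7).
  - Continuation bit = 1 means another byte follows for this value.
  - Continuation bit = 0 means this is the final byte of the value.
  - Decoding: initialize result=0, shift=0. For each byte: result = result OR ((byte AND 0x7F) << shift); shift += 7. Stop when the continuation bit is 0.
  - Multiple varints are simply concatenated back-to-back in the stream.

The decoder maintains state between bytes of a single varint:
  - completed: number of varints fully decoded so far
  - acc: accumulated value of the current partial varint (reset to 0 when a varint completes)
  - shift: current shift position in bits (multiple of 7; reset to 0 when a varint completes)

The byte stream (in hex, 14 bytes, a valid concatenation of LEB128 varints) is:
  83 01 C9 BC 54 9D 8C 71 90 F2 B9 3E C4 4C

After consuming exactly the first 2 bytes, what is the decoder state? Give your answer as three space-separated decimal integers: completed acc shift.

byte[0]=0x83 cont=1 payload=0x03: acc |= 3<<0 -> completed=0 acc=3 shift=7
byte[1]=0x01 cont=0 payload=0x01: varint #1 complete (value=131); reset -> completed=1 acc=0 shift=0

Answer: 1 0 0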